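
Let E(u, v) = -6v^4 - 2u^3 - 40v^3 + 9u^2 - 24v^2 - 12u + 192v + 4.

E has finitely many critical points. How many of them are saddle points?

3

E separates as a function of u plus a function of v, so ∇E=0 decouples.
∂E/∂u = -6(u - 2)(u - 1) = 0 at u ∈ {1, 2}; ∂E/∂v = -24(v - 1)(v + 2)(v + 4) = 0 at v ∈ {-4, -2, 1}.
The Hessian is diagonal: diag(E_uu, E_vv). Second derivatives: E_uu(1)=6, E_uu(2)=-6; E_vv(-4)=-240, E_vv(-2)=144, E_vv(1)=-360.
Saddle points occur where the two diagonal entries have opposite signs: (1, -4), (1, 1), (2, -2). Count: 3.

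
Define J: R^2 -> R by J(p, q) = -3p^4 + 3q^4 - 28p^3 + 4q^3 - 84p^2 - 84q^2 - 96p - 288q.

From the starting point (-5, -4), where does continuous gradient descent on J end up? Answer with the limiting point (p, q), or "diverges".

J is separable, so gradient descent decouples: p follows -∂J/∂p, q follows -∂J/∂q.
∂J/∂p = -12(p + 1)(p + 2)(p + 4); at p=-5 this is 144, so p decreases.
∂J/∂q = 12(q - 4)(q + 2)(q + 3); at q=-4 this is -192, so q increases.
The p-coordinate has no critical point in that direction and runs off to infinity.

diverges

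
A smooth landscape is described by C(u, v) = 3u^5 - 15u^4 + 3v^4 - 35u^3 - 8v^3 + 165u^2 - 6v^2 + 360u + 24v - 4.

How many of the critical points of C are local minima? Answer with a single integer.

4

C separates as a function of u plus a function of v, so ∇C=0 decouples.
∂C/∂u = 15(u - 4)(u - 3)(u + 1)(u + 2) = 0 at u ∈ {-2, -1, 3, 4}; ∂C/∂v = 12(v - 2)(v - 1)(v + 1) = 0 at v ∈ {-1, 1, 2}.
The Hessian is diagonal: diag(C_uu, C_vv). Second derivatives: C_uu(-2)=-450, C_uu(-1)=300, C_uu(3)=-300, C_uu(4)=450; C_vv(-1)=72, C_vv(1)=-24, C_vv(2)=36.
Local minima occur where both diagonal entries positive: (-1, -1), (-1, 2), (4, -1), (4, 2). Count: 4.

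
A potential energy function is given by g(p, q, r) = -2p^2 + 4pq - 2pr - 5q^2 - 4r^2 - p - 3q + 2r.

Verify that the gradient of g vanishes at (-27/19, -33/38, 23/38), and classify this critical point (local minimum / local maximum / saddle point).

∇g = (-4p + 4q - 2r - 1, 4p - 10q - 3, -2p - 8r + 2); substituting (-27/19, -33/38, 23/38) gives ∇g = (0, 0, 0), so (-27/19, -33/38, 23/38) is indeed a critical point.
The Hessian is constant: H = [[-4, 4, -2], [4, -10, 0], [-2, 0, -8]].
Leading principal minors: Δ₁ = -4, Δ₂ = 24, Δ₃ = -152.
The minors alternate sign starting negative (−, +, −), so H is negative definite: a local maximum.

local maximum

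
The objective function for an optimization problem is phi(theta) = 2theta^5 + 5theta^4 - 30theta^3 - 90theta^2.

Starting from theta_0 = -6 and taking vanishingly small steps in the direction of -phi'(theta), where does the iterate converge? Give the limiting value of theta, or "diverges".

phi'(theta) = 10theta(theta - 3)(theta + 2)(theta + 3), so phi'(-6) = 6480.
Gradient descent moves in the -phi' direction, i.e. theta is decreasing.
There is no critical point below theta=-6, and phi' keeps the same sign, so the iterate runs off to −∞.

diverges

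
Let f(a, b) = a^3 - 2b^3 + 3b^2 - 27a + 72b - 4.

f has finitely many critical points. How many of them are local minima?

1

f separates as a function of a plus a function of b, so ∇f=0 decouples.
∂f/∂a = 3(a - 3)(a + 3) = 0 at a ∈ {-3, 3}; ∂f/∂b = -6(b - 4)(b + 3) = 0 at b ∈ {-3, 4}.
The Hessian is diagonal: diag(f_aa, f_bb). Second derivatives: f_aa(-3)=-18, f_aa(3)=18; f_bb(-3)=42, f_bb(4)=-42.
Local minima occur where both diagonal entries positive: (3, -3). Count: 1.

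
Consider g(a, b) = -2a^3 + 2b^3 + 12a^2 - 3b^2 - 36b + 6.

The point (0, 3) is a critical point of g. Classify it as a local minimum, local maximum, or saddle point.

The mixed partial ∂²g/∂a∂b is 0, so the Hessian at any point is diag(g_aa, g_bb) = diag(12(-a + 2), 6(2b - 1)).
At (0, 3): H = diag(24, 30).
Both eigenvalues are positive, so H is positive definite: a local minimum.

local minimum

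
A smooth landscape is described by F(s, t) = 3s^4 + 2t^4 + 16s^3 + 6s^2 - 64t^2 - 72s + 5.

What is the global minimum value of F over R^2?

F(s,t) separates as P(s) + Q(t) + 5, so its minimum is min P + min Q + 5.
P'(s) = 12(s - 1)(s + 2)(s + 3) vanishes at s ∈ {-3, -2, 1}; Q'(t) = 8t(t - 4)(t + 4) vanishes at t ∈ {-4, 0, 4}.
Local minima of P (where P''>0): P(-3)=81, P(1)=-47. Local minima of Q: Q(-4)=-512, Q(4)=-512.
So the global minimum of F is P(1) + Q(-4) + 5 = -47 − 512 + 5 = -554, attained at (1, -4).

-554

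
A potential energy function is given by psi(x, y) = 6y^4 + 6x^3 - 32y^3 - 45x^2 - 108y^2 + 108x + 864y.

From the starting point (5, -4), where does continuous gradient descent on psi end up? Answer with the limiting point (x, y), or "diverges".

(3, -3)

psi is separable, so gradient descent decouples: x follows -∂psi/∂x, y follows -∂psi/∂y.
∂psi/∂x = 18(x - 3)(x - 2); at x=5 this is 108, so x decreases.
∂psi/∂y = 24(y - 4)(y - 3)(y + 3); at y=-4 this is -1344, so y increases.
x converges to its nearest critical value 3 (a local min of the x-part); y converges to -3. The iterate converges to (3, -3).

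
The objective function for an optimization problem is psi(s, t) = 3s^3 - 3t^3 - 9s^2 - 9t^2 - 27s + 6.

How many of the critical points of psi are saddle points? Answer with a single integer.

2

psi separates as a function of s plus a function of t, so ∇psi=0 decouples.
∂psi/∂s = 9(s - 3)(s + 1) = 0 at s ∈ {-1, 3}; ∂psi/∂t = -9t(t + 2) = 0 at t ∈ {-2, 0}.
The Hessian is diagonal: diag(psi_ss, psi_tt). Second derivatives: psi_ss(-1)=-36, psi_ss(3)=36; psi_tt(-2)=18, psi_tt(0)=-18.
Saddle points occur where the two diagonal entries have opposite signs: (-1, -2), (3, 0). Count: 2.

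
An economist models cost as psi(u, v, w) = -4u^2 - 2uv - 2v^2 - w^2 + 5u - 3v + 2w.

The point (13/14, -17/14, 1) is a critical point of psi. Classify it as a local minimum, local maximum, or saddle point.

local maximum

The Hessian is constant: H = [[-8, -2, 0], [-2, -4, 0], [0, 0, -2]].
Leading principal minors: Δ₁ = -8, Δ₂ = 28, Δ₃ = -56.
The minors alternate sign starting negative (−, +, −), so H is negative definite: a local maximum.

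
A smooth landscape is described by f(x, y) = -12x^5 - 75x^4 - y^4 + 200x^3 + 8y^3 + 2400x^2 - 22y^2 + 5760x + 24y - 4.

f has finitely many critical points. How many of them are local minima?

2

f separates as a function of x plus a function of y, so ∇f=0 decouples.
∂f/∂x = -60(x - 4)(x + 2)(x + 3)(x + 4) = 0 at x ∈ {-4, -3, -2, 4}; ∂f/∂y = -4(y - 3)(y - 2)(y - 1) = 0 at y ∈ {1, 2, 3}.
The Hessian is diagonal: diag(f_xx, f_yy). Second derivatives: f_xx(-4)=960, f_xx(-3)=-420, f_xx(-2)=720, f_xx(4)=-20160; f_yy(1)=-8, f_yy(2)=4, f_yy(3)=-8.
Local minima occur where both diagonal entries positive: (-4, 2), (-2, 2). Count: 2.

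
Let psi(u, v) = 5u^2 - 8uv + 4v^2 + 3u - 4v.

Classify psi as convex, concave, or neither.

convex

psi is quadratic, so its Hessian is the constant matrix H = [[10, -8], [-8, 8]].
det(H) = 16, tr(H) = 18.
det(H) > 0 and tr(H) > 0, so H is positive definite everywhere: convex.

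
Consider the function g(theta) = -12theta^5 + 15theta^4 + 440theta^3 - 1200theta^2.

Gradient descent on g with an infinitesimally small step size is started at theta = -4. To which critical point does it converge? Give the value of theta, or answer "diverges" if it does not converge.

g'(theta) = -60theta(theta - 4)(theta - 2)(theta + 5), so g'(-4) = 11520.
Gradient descent moves in the -g' direction, i.e. theta is decreasing.
The nearest critical point in that direction is theta = -5, where g'' = 18900 > 0 (a local minimum). The iterate converges there.

-5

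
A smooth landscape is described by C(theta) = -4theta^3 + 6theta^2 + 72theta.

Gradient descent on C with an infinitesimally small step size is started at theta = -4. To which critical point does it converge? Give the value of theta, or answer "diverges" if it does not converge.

-2

C'(theta) = -12(theta - 3)(theta + 2), so C'(-4) = -168.
Gradient descent moves in the -C' direction, i.e. theta is increasing.
The nearest critical point in that direction is theta = -2, where C'' = 60 > 0 (a local minimum). The iterate converges there.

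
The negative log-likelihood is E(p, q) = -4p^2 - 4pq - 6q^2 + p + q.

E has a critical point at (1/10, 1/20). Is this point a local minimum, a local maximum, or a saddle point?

The Hessian of E is constant: H = [[-8, -4], [-4, -12]].
det(H) = (-8)·(-12) − (-4)² = 80.
det(H) > 0 and tr(H) = -20 < 0, so H is negative definite and the point is a local maximum.

local maximum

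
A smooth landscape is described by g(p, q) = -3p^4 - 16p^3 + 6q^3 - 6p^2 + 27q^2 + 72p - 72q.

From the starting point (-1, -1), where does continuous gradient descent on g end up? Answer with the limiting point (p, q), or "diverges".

g is separable, so gradient descent decouples: p follows -∂g/∂p, q follows -∂g/∂q.
∂g/∂p = -12(p - 1)(p + 2)(p + 3); at p=-1 this is 48, so p decreases.
∂g/∂q = 18(q - 1)(q + 4); at q=-1 this is -108, so q increases.
p converges to its nearest critical value -2 (a local min of the p-part); q converges to 1. The iterate converges to (-2, 1).

(-2, 1)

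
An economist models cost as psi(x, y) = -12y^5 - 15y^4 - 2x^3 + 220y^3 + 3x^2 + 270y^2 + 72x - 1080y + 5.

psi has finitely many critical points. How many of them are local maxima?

2

psi separates as a function of x plus a function of y, so ∇psi=0 decouples.
∂psi/∂x = -6(x - 4)(x + 3) = 0 at x ∈ {-3, 4}; ∂psi/∂y = -60(y - 3)(y - 1)(y + 2)(y + 3) = 0 at y ∈ {-3, -2, 1, 3}.
The Hessian is diagonal: diag(psi_xx, psi_yy). Second derivatives: psi_xx(-3)=42, psi_xx(4)=-42; psi_yy(-3)=1440, psi_yy(-2)=-900, psi_yy(1)=1440, psi_yy(3)=-3600.
Local maxima occur where both diagonal entries negative: (4, -2), (4, 3). Count: 2.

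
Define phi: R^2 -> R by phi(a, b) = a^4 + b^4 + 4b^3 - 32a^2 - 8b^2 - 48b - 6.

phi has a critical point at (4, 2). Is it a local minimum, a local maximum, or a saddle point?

local minimum

The mixed partial ∂²phi/∂a∂b is 0, so the Hessian at any point is diag(phi_aa, phi_bb) = diag(4(3a^2 - 16), 4(3b^2 + 6b - 4)).
At (4, 2): H = diag(128, 80).
Both eigenvalues are positive, so H is positive definite: a local minimum.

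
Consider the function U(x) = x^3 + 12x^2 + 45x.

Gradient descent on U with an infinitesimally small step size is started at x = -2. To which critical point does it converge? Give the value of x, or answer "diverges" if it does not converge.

U'(x) = 3(x + 3)(x + 5), so U'(-2) = 9.
Gradient descent moves in the -U' direction, i.e. x is decreasing.
The nearest critical point in that direction is x = -3, where U'' = 6 > 0 (a local minimum). The iterate converges there.

-3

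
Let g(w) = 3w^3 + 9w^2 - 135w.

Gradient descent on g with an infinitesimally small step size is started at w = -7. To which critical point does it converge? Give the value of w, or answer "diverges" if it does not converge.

g'(w) = 9(w - 3)(w + 5), so g'(-7) = 180.
Gradient descent moves in the -g' direction, i.e. w is decreasing.
There is no critical point below w=-7, and g' keeps the same sign, so the iterate runs off to −∞.

diverges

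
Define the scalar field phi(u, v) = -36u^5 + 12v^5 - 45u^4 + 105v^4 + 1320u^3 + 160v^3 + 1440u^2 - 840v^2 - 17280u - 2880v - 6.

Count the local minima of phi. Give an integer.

phi separates as a function of u plus a function of v, so ∇phi=0 decouples.
∂phi/∂u = -180(u - 4)(u - 2)(u + 3)(u + 4) = 0 at u ∈ {-4, -3, 2, 4}; ∂phi/∂v = 60(v - 2)(v + 2)(v + 3)(v + 4) = 0 at v ∈ {-4, -3, -2, 2}.
The Hessian is diagonal: diag(phi_uu, phi_vv). Second derivatives: phi_uu(-4)=8640, phi_uu(-3)=-6300, phi_uu(2)=10800, phi_uu(4)=-20160; phi_vv(-4)=-720, phi_vv(-3)=300, phi_vv(-2)=-480, phi_vv(2)=7200.
Local minima occur where both diagonal entries positive: (-4, -3), (-4, 2), (2, -3), (2, 2). Count: 4.

4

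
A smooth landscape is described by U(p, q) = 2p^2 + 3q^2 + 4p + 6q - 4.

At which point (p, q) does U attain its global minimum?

U(p,q) separates as A(p) + B(q) − 4, so its minimum is min A + min B − 4.
A'(p) = 4p + 4 vanishes at p ∈ {-1}; B'(q) = 6q + 6 vanishes at q ∈ {-1}.
Local minima of A (where A''>0): A(-1)=-2. Local minima of B: B(-1)=-3.
So the global minimum of U is A(-1) + B(-1) − 4 = -2 − 3 − 4 = -9, attained at (-1, -1).

(-1, -1)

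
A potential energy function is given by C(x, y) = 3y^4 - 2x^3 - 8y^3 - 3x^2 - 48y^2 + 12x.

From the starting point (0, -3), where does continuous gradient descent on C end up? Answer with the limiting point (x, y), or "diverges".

(-2, -2)

C is separable, so gradient descent decouples: x follows -∂C/∂x, y follows -∂C/∂y.
∂C/∂x = -6(x - 1)(x + 2); at x=0 this is 12, so x decreases.
∂C/∂y = 12y(y - 4)(y + 2); at y=-3 this is -252, so y increases.
x converges to its nearest critical value -2 (a local min of the x-part); y converges to -2. The iterate converges to (-2, -2).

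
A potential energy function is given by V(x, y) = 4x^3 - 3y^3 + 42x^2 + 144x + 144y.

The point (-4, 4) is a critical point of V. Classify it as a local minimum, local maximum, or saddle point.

local maximum

The mixed partial ∂²V/∂x∂y is 0, so the Hessian at any point is diag(V_xx, V_yy) = diag(12(2x + 7), -18y).
At (-4, 4): H = diag(-12, -72).
Both eigenvalues are negative, so H is negative definite: a local maximum.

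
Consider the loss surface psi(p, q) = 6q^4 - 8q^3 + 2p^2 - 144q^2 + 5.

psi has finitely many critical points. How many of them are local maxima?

psi separates as a function of p plus a function of q, so ∇psi=0 decouples.
∂psi/∂p = 4p = 0 at p ∈ {0}; ∂psi/∂q = 24q(q - 4)(q + 3) = 0 at q ∈ {-3, 0, 4}.
The Hessian is diagonal: diag(psi_pp, psi_qq). Second derivatives: psi_pp(0)=4; psi_qq(-3)=504, psi_qq(0)=-288, psi_qq(4)=672.
Local maxima occur where both diagonal entries negative: none. Count: 0.

0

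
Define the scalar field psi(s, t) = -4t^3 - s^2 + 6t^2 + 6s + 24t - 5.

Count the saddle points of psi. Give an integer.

1

psi separates as a function of s plus a function of t, so ∇psi=0 decouples.
∂psi/∂s = -2(s - 3) = 0 at s ∈ {3}; ∂psi/∂t = -12(t - 2)(t + 1) = 0 at t ∈ {-1, 2}.
The Hessian is diagonal: diag(psi_ss, psi_tt). Second derivatives: psi_ss(3)=-2; psi_tt(-1)=36, psi_tt(2)=-36.
Saddle points occur where the two diagonal entries have opposite signs: (3, -1). Count: 1.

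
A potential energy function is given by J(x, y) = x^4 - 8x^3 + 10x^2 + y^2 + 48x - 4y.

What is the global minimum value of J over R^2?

-33

J(x,y) separates as P(x) + Q(y), so its minimum is min P + min Q.
P'(x) = 4(x - 4)(x - 3)(x + 1) vanishes at x ∈ {-1, 3, 4}; Q'(y) = 2y - 4 vanishes at y ∈ {2}.
Local minima of P (where P''>0): P(-1)=-29, P(4)=96. Local minima of Q: Q(2)=-4.
So the global minimum of J is P(-1) + Q(2) = -29 − 4 = -33, attained at (-1, 2).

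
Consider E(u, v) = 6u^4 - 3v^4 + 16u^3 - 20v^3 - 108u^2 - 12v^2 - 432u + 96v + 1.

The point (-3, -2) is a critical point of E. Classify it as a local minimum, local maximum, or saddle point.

The mixed partial ∂²E/∂u∂v is 0, so the Hessian at any point is diag(E_uu, E_vv) = diag(24(3u^2 + 4u - 9), -12(3v^2 + 10v + 2)).
At (-3, -2): H = diag(144, 72).
Both eigenvalues are positive, so H is positive definite: a local minimum.

local minimum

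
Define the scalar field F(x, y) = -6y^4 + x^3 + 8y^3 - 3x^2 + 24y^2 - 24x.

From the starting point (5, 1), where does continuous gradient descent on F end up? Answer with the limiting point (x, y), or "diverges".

F is separable, so gradient descent decouples: x follows -∂F/∂x, y follows -∂F/∂y.
∂F/∂x = 3(x - 4)(x + 2); at x=5 this is 21, so x decreases.
∂F/∂y = -24y(y - 2)(y + 1); at y=1 this is 48, so y decreases.
x converges to its nearest critical value 4 (a local min of the x-part); y converges to 0. The iterate converges to (4, 0).

(4, 0)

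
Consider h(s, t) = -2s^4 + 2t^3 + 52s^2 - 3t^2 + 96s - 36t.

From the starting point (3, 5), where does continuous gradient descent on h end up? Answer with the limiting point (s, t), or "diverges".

h is separable, so gradient descent decouples: s follows -∂h/∂s, t follows -∂h/∂t.
∂h/∂s = -8(s - 4)(s + 1)(s + 3); at s=3 this is 192, so s decreases.
∂h/∂t = 6(t - 3)(t + 2); at t=5 this is 84, so t decreases.
s converges to its nearest critical value -1 (a local min of the s-part); t converges to 3. The iterate converges to (-1, 3).

(-1, 3)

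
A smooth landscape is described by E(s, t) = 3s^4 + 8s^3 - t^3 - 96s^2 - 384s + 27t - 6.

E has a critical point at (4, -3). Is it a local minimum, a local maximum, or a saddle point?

local minimum

The mixed partial ∂²E/∂s∂t is 0, so the Hessian at any point is diag(E_ss, E_tt) = diag(12(3s^2 + 4s - 16), -6t).
At (4, -3): H = diag(576, 18).
Both eigenvalues are positive, so H is positive definite: a local minimum.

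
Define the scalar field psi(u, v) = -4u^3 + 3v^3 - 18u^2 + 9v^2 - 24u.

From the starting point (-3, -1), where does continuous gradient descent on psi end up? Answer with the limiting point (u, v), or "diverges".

psi is separable, so gradient descent decouples: u follows -∂psi/∂u, v follows -∂psi/∂v.
∂psi/∂u = -12(u + 1)(u + 2); at u=-3 this is -24, so u increases.
∂psi/∂v = 9v(v + 2); at v=-1 this is -9, so v increases.
u converges to its nearest critical value -2 (a local min of the u-part); v converges to 0. The iterate converges to (-2, 0).

(-2, 0)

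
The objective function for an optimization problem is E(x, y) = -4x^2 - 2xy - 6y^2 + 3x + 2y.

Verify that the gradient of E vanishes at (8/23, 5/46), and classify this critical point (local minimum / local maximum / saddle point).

local maximum

∇E = (-8x - 2y + 3, -2x - 12y + 2); substituting (8/23, 5/46) gives ∇E = (0, 0), so (8/23, 5/46) is indeed a critical point.
The Hessian of E is constant: H = [[-8, -2], [-2, -12]].
det(H) = (-8)·(-12) − (-2)² = 92.
det(H) > 0 and tr(H) = -20 < 0, so H is negative definite and the point is a local maximum.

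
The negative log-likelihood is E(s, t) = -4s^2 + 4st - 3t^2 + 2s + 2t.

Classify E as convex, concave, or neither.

E is quadratic, so its Hessian is the constant matrix H = [[-8, 4], [4, -6]].
det(H) = 32, tr(H) = -14.
det(H) > 0 and tr(H) < 0, so H is negative definite everywhere: concave.

concave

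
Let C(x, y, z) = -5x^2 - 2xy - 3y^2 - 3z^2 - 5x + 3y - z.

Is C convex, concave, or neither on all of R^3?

concave

C is quadratic, so its Hessian is the constant matrix H = [[-10, -2, 0], [-2, -6, 0], [0, 0, -6]].
Leading principal minors: -10, 56, -336.
Signs alternate −, +, − ⇒ H ≺ 0 ⇒ concave.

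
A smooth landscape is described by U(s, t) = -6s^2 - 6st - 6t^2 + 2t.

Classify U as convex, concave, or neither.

concave

U is quadratic, so its Hessian is the constant matrix H = [[-12, -6], [-6, -12]].
det(H) = 108, tr(H) = -24.
det(H) > 0 and tr(H) < 0, so H is negative definite everywhere: concave.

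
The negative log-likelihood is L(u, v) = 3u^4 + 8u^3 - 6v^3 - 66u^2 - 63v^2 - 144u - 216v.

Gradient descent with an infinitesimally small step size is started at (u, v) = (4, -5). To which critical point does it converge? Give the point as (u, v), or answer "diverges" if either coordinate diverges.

L is separable, so gradient descent decouples: u follows -∂L/∂u, v follows -∂L/∂v.
∂L/∂u = 12(u - 3)(u + 1)(u + 4); at u=4 this is 480, so u decreases.
∂L/∂v = -18(v + 3)(v + 4); at v=-5 this is -36, so v increases.
u converges to its nearest critical value 3 (a local min of the u-part); v converges to -4. The iterate converges to (3, -4).

(3, -4)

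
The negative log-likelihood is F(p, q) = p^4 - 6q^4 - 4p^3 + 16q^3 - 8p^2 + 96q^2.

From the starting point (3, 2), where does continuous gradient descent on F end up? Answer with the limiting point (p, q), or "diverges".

F is separable, so gradient descent decouples: p follows -∂F/∂p, q follows -∂F/∂q.
∂F/∂p = 4p(p - 4)(p + 1); at p=3 this is -48, so p increases.
∂F/∂q = -24q(q - 4)(q + 2); at q=2 this is 384, so q decreases.
p converges to its nearest critical value 4 (a local min of the p-part); q converges to 0. The iterate converges to (4, 0).

(4, 0)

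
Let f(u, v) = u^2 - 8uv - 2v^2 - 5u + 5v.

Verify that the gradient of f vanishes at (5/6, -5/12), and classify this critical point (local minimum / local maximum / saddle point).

saddle point

∇f = (2u - 8v - 5, -8u - 4v + 5); substituting (5/6, -5/12) gives ∇f = (0, 0), so (5/6, -5/12) is indeed a critical point.
The Hessian of f is constant: H = [[2, -8], [-8, -4]].
det(H) = 2·(-4) − (-8)² = -72.
Since det(H) < 0, H is indefinite and the critical point is a saddle point.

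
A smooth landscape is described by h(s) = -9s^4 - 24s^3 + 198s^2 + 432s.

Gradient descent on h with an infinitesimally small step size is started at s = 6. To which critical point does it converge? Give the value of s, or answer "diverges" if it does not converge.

h'(s) = -36(s - 3)(s + 1)(s + 4), so h'(6) = -7560.
Gradient descent moves in the -h' direction, i.e. s is increasing.
There is no critical point above s=6, and h' keeps the same sign, so the iterate runs off to +∞.

diverges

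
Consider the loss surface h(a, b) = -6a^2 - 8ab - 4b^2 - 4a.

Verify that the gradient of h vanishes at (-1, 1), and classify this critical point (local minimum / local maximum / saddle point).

∇h = (-12a - 8b - 4, -8a - 8b); substituting (-1, 1) gives ∇h = (0, 0), so (-1, 1) is indeed a critical point.
The Hessian of h is constant: H = [[-12, -8], [-8, -8]].
det(H) = (-12)·(-8) − (-8)² = 32.
det(H) > 0 and tr(H) = -20 < 0, so H is negative definite and the point is a local maximum.

local maximum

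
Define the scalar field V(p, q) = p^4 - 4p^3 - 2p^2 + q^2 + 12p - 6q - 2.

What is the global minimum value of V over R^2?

-20

V(p,q) separates as A(p) + B(q) − 2, so its minimum is min A + min B − 2.
A'(p) = 4(p - 3)(p - 1)(p + 1) vanishes at p ∈ {-1, 1, 3}; B'(q) = 2q - 6 vanishes at q ∈ {3}.
Local minima of A (where A''>0): A(-1)=-9, A(3)=-9. Local minima of B: B(3)=-9.
So the global minimum of V is A(-1) + B(3) − 2 = -9 − 9 − 2 = -20, attained at (-1, 3).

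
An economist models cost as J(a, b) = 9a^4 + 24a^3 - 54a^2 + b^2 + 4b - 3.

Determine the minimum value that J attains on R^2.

-412

J(a,b) separates as P(a) + Q(b) − 3, so its minimum is min P + min Q − 3.
P'(a) = 36a(a - 1)(a + 3) vanishes at a ∈ {-3, 0, 1}; Q'(b) = 2b + 4 vanishes at b ∈ {-2}.
Local minima of P (where P''>0): P(-3)=-405, P(1)=-21. Local minima of Q: Q(-2)=-4.
So the global minimum of J is P(-3) + Q(-2) − 3 = -405 − 4 − 3 = -412, attained at (-3, -2).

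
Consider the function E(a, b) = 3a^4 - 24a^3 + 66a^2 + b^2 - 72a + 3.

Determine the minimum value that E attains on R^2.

E(a,b) separates as P(a) + Q(b) + 3, so its minimum is min P + min Q + 3.
P'(a) = 12(a - 3)(a - 2)(a - 1) vanishes at a ∈ {1, 2, 3}; Q'(b) = 2b vanishes at b ∈ {0}.
Local minima of P (where P''>0): P(1)=-27, P(3)=-27. Local minima of Q: Q(0)=0.
So the global minimum of E is P(1) + Q(0) + 3 = -27 + 0 + 3 = -24, attained at (1, 0).

-24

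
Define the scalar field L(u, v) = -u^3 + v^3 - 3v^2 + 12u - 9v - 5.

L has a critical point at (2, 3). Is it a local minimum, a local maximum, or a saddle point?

The mixed partial ∂²L/∂u∂v is 0, so the Hessian at any point is diag(L_uu, L_vv) = diag(-6u, 6(v - 1)).
At (2, 3): H = diag(-12, 12).
The eigenvalues have opposite signs, so H is indefinite: a saddle point.

saddle point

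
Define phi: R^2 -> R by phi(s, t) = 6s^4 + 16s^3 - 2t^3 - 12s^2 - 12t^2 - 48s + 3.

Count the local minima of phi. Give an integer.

phi separates as a function of s plus a function of t, so ∇phi=0 decouples.
∂phi/∂s = 24(s - 1)(s + 1)(s + 2) = 0 at s ∈ {-2, -1, 1}; ∂phi/∂t = -6t(t + 4) = 0 at t ∈ {-4, 0}.
The Hessian is diagonal: diag(phi_ss, phi_tt). Second derivatives: phi_ss(-2)=72, phi_ss(-1)=-48, phi_ss(1)=144; phi_tt(-4)=24, phi_tt(0)=-24.
Local minima occur where both diagonal entries positive: (-2, -4), (1, -4). Count: 2.

2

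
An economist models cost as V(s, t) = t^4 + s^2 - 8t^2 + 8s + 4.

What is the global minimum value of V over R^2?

V(s,t) separates as P(s) + Q(t) + 4, so its minimum is min P + min Q + 4.
P'(s) = 2s + 8 vanishes at s ∈ {-4}; Q'(t) = 4t(t - 2)(t + 2) vanishes at t ∈ {-2, 0, 2}.
Local minima of P (where P''>0): P(-4)=-16. Local minima of Q: Q(-2)=-16, Q(2)=-16.
So the global minimum of V is P(-4) + Q(-2) + 4 = -16 − 16 + 4 = -28, attained at (-4, -2).

-28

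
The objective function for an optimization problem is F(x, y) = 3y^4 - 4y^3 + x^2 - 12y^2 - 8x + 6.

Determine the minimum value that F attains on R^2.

-42

F(x,y) separates as P(x) + Q(y) + 6, so its minimum is min P + min Q + 6.
P'(x) = 2x - 8 vanishes at x ∈ {4}; Q'(y) = 12y(y - 2)(y + 1) vanishes at y ∈ {-1, 0, 2}.
Local minima of P (where P''>0): P(4)=-16. Local minima of Q: Q(-1)=-5, Q(2)=-32.
So the global minimum of F is P(4) + Q(2) + 6 = -16 − 32 + 6 = -42, attained at (4, 2).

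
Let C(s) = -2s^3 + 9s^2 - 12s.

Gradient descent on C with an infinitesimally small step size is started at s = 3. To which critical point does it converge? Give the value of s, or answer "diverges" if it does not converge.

diverges

C'(s) = -6(s - 2)(s - 1), so C'(3) = -12.
Gradient descent moves in the -C' direction, i.e. s is increasing.
There is no critical point above s=3, and C' keeps the same sign, so the iterate runs off to +∞.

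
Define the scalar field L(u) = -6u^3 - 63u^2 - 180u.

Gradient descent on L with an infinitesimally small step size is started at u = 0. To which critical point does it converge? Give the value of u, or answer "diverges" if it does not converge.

L'(u) = -18(u + 2)(u + 5), so L'(0) = -180.
Gradient descent moves in the -L' direction, i.e. u is increasing.
There is no critical point above u=0, and L' keeps the same sign, so the iterate runs off to +∞.

diverges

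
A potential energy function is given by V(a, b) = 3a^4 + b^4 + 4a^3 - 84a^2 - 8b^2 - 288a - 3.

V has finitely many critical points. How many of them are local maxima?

V separates as a function of a plus a function of b, so ∇V=0 decouples.
∂V/∂a = 12(a - 4)(a + 2)(a + 3) = 0 at a ∈ {-3, -2, 4}; ∂V/∂b = 4b(b - 2)(b + 2) = 0 at b ∈ {-2, 0, 2}.
The Hessian is diagonal: diag(V_aa, V_bb). Second derivatives: V_aa(-3)=84, V_aa(-2)=-72, V_aa(4)=504; V_bb(-2)=32, V_bb(0)=-16, V_bb(2)=32.
Local maxima occur where both diagonal entries negative: (-2, 0). Count: 1.

1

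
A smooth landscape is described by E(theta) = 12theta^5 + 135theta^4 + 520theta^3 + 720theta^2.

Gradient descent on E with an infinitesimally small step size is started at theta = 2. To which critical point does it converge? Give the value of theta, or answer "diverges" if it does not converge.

0

E'(theta) = 60theta(theta + 2)(theta + 3)(theta + 4), so E'(2) = 14400.
Gradient descent moves in the -E' direction, i.e. theta is decreasing.
The nearest critical point in that direction is theta = 0, where E'' = 1440 > 0 (a local minimum). The iterate converges there.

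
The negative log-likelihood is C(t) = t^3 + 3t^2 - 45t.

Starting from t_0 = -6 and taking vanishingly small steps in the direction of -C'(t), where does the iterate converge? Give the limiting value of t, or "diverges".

C'(t) = 3(t - 3)(t + 5), so C'(-6) = 27.
Gradient descent moves in the -C' direction, i.e. t is decreasing.
There is no critical point below t=-6, and C' keeps the same sign, so the iterate runs off to −∞.

diverges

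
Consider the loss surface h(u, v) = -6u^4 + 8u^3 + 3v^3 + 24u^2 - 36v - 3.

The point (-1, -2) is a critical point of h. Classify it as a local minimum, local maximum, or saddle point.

local maximum

The mixed partial ∂²h/∂u∂v is 0, so the Hessian at any point is diag(h_uu, h_vv) = diag(24(-3u^2 + 2u + 2), 18v).
At (-1, -2): H = diag(-72, -36).
Both eigenvalues are negative, so H is negative definite: a local maximum.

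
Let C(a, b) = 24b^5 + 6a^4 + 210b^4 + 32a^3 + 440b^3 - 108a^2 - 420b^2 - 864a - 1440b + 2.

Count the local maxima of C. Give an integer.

2

C separates as a function of a plus a function of b, so ∇C=0 decouples.
∂C/∂a = 24(a - 3)(a + 3)(a + 4) = 0 at a ∈ {-4, -3, 3}; ∂C/∂b = 120(b - 1)(b + 1)(b + 3)(b + 4) = 0 at b ∈ {-4, -3, -1, 1}.
The Hessian is diagonal: diag(C_aa, C_bb). Second derivatives: C_aa(-4)=168, C_aa(-3)=-144, C_aa(3)=1008; C_bb(-4)=-1800, C_bb(-3)=960, C_bb(-1)=-1440, C_bb(1)=4800.
Local maxima occur where both diagonal entries negative: (-3, -4), (-3, -1). Count: 2.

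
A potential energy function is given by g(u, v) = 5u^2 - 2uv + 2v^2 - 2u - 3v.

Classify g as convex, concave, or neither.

g is quadratic, so its Hessian is the constant matrix H = [[10, -2], [-2, 4]].
det(H) = 36, tr(H) = 14.
det(H) > 0 and tr(H) > 0, so H is positive definite everywhere: convex.

convex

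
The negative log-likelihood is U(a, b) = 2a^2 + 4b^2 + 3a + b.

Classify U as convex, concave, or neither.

convex

U is quadratic, so its Hessian is the constant matrix H = [[4, 0], [0, 8]].
det(H) = 32, tr(H) = 12.
det(H) > 0 and tr(H) > 0, so H is positive definite everywhere: convex.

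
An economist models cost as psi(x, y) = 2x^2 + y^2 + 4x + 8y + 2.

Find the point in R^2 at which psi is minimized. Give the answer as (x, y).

(-1, -4)

psi(x,y) separates as P(x) + Q(y) + 2, so its minimum is min P + min Q + 2.
P'(x) = 4x + 4 vanishes at x ∈ {-1}; Q'(y) = 2y + 8 vanishes at y ∈ {-4}.
Local minima of P (where P''>0): P(-1)=-2. Local minima of Q: Q(-4)=-16.
So the global minimum of psi is P(-1) + Q(-4) + 2 = -2 − 16 + 2 = -16, attained at (-1, -4).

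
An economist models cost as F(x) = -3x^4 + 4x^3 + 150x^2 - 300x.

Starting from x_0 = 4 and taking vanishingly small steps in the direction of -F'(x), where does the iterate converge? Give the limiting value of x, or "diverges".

1

F'(x) = -12(x - 5)(x - 1)(x + 5), so F'(4) = 324.
Gradient descent moves in the -F' direction, i.e. x is decreasing.
The nearest critical point in that direction is x = 1, where F'' = 288 > 0 (a local minimum). The iterate converges there.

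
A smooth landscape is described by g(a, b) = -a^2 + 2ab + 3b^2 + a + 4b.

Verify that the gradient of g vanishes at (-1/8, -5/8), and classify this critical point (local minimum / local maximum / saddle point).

∇g = (-2a + 2b + 1, 2a + 6b + 4); substituting (-1/8, -5/8) gives ∇g = (0, 0), so (-1/8, -5/8) is indeed a critical point.
The Hessian of g is constant: H = [[-2, 2], [2, 6]].
det(H) = (-2)·6 − 2² = -16.
Since det(H) < 0, H is indefinite and the critical point is a saddle point.

saddle point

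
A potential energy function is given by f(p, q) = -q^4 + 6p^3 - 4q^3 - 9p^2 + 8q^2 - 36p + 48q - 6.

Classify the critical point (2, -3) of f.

saddle point

The mixed partial ∂²f/∂p∂q is 0, so the Hessian at any point is diag(f_pp, f_qq) = diag(18(2p - 1), 4(-3q^2 - 6q + 4)).
At (2, -3): H = diag(54, -20).
The eigenvalues have opposite signs, so H is indefinite: a saddle point.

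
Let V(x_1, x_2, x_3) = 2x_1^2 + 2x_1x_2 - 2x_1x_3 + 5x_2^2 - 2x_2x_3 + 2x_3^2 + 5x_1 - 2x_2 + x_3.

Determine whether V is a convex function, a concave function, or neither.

V is quadratic, so its Hessian is the constant matrix H = [[4, 2, -2], [2, 10, -2], [-2, -2, 4]].
Leading principal minors: 4, 36, 104.
All positive ⇒ H ≻ 0 ⇒ convex.

convex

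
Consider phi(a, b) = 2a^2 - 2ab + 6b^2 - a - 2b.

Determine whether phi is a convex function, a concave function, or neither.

convex

phi is quadratic, so its Hessian is the constant matrix H = [[4, -2], [-2, 12]].
det(H) = 44, tr(H) = 16.
det(H) > 0 and tr(H) > 0, so H is positive definite everywhere: convex.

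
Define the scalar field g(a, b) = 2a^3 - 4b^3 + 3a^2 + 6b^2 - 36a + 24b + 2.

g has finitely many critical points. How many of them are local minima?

1

g separates as a function of a plus a function of b, so ∇g=0 decouples.
∂g/∂a = 6(a - 2)(a + 3) = 0 at a ∈ {-3, 2}; ∂g/∂b = -12(b - 2)(b + 1) = 0 at b ∈ {-1, 2}.
The Hessian is diagonal: diag(g_aa, g_bb). Second derivatives: g_aa(-3)=-30, g_aa(2)=30; g_bb(-1)=36, g_bb(2)=-36.
Local minima occur where both diagonal entries positive: (2, -1). Count: 1.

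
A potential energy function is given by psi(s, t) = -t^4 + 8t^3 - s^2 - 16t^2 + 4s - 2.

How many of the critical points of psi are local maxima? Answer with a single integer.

2

psi separates as a function of s plus a function of t, so ∇psi=0 decouples.
∂psi/∂s = -2(s - 2) = 0 at s ∈ {2}; ∂psi/∂t = -4t(t - 4)(t - 2) = 0 at t ∈ {0, 2, 4}.
The Hessian is diagonal: diag(psi_ss, psi_tt). Second derivatives: psi_ss(2)=-2; psi_tt(0)=-32, psi_tt(2)=16, psi_tt(4)=-32.
Local maxima occur where both diagonal entries negative: (2, 0), (2, 4). Count: 2.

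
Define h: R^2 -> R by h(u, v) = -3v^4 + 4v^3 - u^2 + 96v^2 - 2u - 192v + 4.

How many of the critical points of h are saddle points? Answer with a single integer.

h separates as a function of u plus a function of v, so ∇h=0 decouples.
∂h/∂u = -2(u + 1) = 0 at u ∈ {-1}; ∂h/∂v = -12(v - 4)(v - 1)(v + 4) = 0 at v ∈ {-4, 1, 4}.
The Hessian is diagonal: diag(h_uu, h_vv). Second derivatives: h_uu(-1)=-2; h_vv(-4)=-480, h_vv(1)=180, h_vv(4)=-288.
Saddle points occur where the two diagonal entries have opposite signs: (-1, 1). Count: 1.

1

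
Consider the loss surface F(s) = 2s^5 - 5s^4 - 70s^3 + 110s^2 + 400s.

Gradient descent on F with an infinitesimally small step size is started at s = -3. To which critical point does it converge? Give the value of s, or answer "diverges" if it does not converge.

F'(s) = 10(s - 5)(s - 2)(s + 1)(s + 4), so F'(-3) = -800.
Gradient descent moves in the -F' direction, i.e. s is increasing.
The nearest critical point in that direction is s = -1, where F'' = 540 > 0 (a local minimum). The iterate converges there.

-1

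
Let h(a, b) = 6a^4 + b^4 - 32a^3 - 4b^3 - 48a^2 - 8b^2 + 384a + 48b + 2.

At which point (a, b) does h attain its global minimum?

(-2, -2)

h(a,b) separates as P(a) + Q(b) + 2, so its minimum is min P + min Q + 2.
P'(a) = 24(a - 4)(a - 2)(a + 2) vanishes at a ∈ {-2, 2, 4}; Q'(b) = 4(b - 3)(b - 2)(b + 2) vanishes at b ∈ {-2, 2, 3}.
Local minima of P (where P''>0): P(-2)=-608, P(4)=256. Local minima of Q: Q(-2)=-80, Q(3)=45.
So the global minimum of h is P(-2) + Q(-2) + 2 = -608 − 80 + 2 = -686, attained at (-2, -2).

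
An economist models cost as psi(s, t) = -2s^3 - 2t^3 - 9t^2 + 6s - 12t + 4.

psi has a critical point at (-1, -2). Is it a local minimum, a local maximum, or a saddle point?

The mixed partial ∂²psi/∂s∂t is 0, so the Hessian at any point is diag(psi_ss, psi_tt) = diag(-12s, -6(2t + 3)).
At (-1, -2): H = diag(12, 6).
Both eigenvalues are positive, so H is positive definite: a local minimum.

local minimum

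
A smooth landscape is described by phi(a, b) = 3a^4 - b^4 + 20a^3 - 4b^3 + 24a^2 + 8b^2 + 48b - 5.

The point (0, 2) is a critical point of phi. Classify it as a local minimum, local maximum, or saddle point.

The mixed partial ∂²phi/∂a∂b is 0, so the Hessian at any point is diag(phi_aa, phi_bb) = diag(12(3a^2 + 10a + 4), 4(-3b^2 - 6b + 4)).
At (0, 2): H = diag(48, -80).
The eigenvalues have opposite signs, so H is indefinite: a saddle point.

saddle point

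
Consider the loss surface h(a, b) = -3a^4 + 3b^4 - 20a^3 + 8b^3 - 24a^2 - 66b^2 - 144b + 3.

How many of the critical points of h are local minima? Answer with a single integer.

2

h separates as a function of a plus a function of b, so ∇h=0 decouples.
∂h/∂a = -12a(a + 1)(a + 4) = 0 at a ∈ {-4, -1, 0}; ∂h/∂b = 12(b - 3)(b + 1)(b + 4) = 0 at b ∈ {-4, -1, 3}.
The Hessian is diagonal: diag(h_aa, h_bb). Second derivatives: h_aa(-4)=-144, h_aa(-1)=36, h_aa(0)=-48; h_bb(-4)=252, h_bb(-1)=-144, h_bb(3)=336.
Local minima occur where both diagonal entries positive: (-1, -4), (-1, 3). Count: 2.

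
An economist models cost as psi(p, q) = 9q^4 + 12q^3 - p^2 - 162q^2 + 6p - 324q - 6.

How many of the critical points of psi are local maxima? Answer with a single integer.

psi separates as a function of p plus a function of q, so ∇psi=0 decouples.
∂psi/∂p = -2(p - 3) = 0 at p ∈ {3}; ∂psi/∂q = 36(q - 3)(q + 1)(q + 3) = 0 at q ∈ {-3, -1, 3}.
The Hessian is diagonal: diag(psi_pp, psi_qq). Second derivatives: psi_pp(3)=-2; psi_qq(-3)=432, psi_qq(-1)=-288, psi_qq(3)=864.
Local maxima occur where both diagonal entries negative: (3, -1). Count: 1.

1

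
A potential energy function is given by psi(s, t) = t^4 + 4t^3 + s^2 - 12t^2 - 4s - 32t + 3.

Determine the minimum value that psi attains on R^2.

psi(s,t) separates as P(s) + Q(t) + 3, so its minimum is min P + min Q + 3.
P'(s) = 2s - 4 vanishes at s ∈ {2}; Q'(t) = 4(t - 2)(t + 1)(t + 4) vanishes at t ∈ {-4, -1, 2}.
Local minima of P (where P''>0): P(2)=-4. Local minima of Q: Q(-4)=-64, Q(2)=-64.
So the global minimum of psi is P(2) + Q(-4) + 3 = -4 − 64 + 3 = -65, attained at (2, -4).

-65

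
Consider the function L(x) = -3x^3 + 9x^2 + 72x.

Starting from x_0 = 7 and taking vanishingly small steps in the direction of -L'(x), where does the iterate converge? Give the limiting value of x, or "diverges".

L'(x) = -9(x - 4)(x + 2), so L'(7) = -243.
Gradient descent moves in the -L' direction, i.e. x is increasing.
There is no critical point above x=7, and L' keeps the same sign, so the iterate runs off to +∞.

diverges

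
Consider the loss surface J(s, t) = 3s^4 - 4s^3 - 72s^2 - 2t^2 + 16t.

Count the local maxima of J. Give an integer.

J separates as a function of s plus a function of t, so ∇J=0 decouples.
∂J/∂s = 12s(s - 4)(s + 3) = 0 at s ∈ {-3, 0, 4}; ∂J/∂t = -4(t - 4) = 0 at t ∈ {4}.
The Hessian is diagonal: diag(J_ss, J_tt). Second derivatives: J_ss(-3)=252, J_ss(0)=-144, J_ss(4)=336; J_tt(4)=-4.
Local maxima occur where both diagonal entries negative: (0, 4). Count: 1.

1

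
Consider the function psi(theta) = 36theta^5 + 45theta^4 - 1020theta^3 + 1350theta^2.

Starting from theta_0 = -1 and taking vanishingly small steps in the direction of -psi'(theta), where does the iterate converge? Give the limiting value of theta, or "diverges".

psi'(theta) = 180theta(theta - 3)(theta - 1)(theta + 5), so psi'(-1) = -5760.
Gradient descent moves in the -psi' direction, i.e. theta is increasing.
The nearest critical point in that direction is theta = 0, where psi'' = 2700 > 0 (a local minimum). The iterate converges there.

0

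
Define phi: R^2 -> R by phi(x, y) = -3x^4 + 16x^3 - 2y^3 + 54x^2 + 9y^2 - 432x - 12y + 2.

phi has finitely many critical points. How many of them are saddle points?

phi separates as a function of x plus a function of y, so ∇phi=0 decouples.
∂phi/∂x = -12(x - 4)(x - 3)(x + 3) = 0 at x ∈ {-3, 3, 4}; ∂phi/∂y = -6(y - 2)(y - 1) = 0 at y ∈ {1, 2}.
The Hessian is diagonal: diag(phi_xx, phi_yy). Second derivatives: phi_xx(-3)=-504, phi_xx(3)=72, phi_xx(4)=-84; phi_yy(1)=6, phi_yy(2)=-6.
Saddle points occur where the two diagonal entries have opposite signs: (-3, 1), (3, 2), (4, 1). Count: 3.

3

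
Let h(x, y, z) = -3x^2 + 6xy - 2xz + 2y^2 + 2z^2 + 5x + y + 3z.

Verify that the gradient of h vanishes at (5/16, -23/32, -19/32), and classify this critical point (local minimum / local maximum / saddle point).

∇h = (-6x + 6y - 2z + 5, 6x + 4y + 1, -2x + 4z + 3); substituting (5/16, -23/32, -19/32) gives ∇h = (0, 0, 0), so (5/16, -23/32, -19/32) is indeed a critical point.
The Hessian is constant: H = [[-6, 6, -2], [6, 4, 0], [-2, 0, 4]].
Leading principal minors: Δ₁ = -6, Δ₂ = -60, Δ₃ = -256.
The minors fit neither the all-positive nor the alternating-sign pattern, so H is indefinite: a saddle point.

saddle point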